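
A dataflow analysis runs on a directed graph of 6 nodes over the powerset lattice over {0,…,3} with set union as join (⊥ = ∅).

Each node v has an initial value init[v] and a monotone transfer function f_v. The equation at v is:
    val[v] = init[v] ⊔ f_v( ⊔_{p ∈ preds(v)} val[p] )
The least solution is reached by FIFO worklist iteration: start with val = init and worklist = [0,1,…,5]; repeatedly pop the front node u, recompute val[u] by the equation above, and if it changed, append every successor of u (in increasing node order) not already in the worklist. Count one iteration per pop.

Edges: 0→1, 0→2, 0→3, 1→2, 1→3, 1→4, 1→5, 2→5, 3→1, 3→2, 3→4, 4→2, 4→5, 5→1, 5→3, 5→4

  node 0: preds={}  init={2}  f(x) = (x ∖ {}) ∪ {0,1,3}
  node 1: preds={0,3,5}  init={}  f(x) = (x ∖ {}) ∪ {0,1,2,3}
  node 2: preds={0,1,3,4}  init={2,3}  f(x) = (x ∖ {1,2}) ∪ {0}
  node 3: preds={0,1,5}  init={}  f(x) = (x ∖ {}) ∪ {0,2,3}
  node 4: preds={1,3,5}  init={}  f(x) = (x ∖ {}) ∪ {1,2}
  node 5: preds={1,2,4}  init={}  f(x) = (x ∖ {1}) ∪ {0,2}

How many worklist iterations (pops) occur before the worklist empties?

Worklist (10 pops):
  #1 pop 0: in={} → {0,1,2,3} (was {2}); enqueue []
  #2 pop 1: in={0,1,2,3} → {0,1,2,3} (was {}); enqueue []
  #3 pop 2: in={0,1,2,3} → {0,2,3} (was {2,3}); enqueue []
  #4 pop 3: in={0,1,2,3} → {0,1,2,3} (was {}); enqueue [1,2]
  #5 pop 4: in={0,1,2,3} → {0,1,2,3} (was {}); enqueue []
  #6 pop 5: in={0,1,2,3} → {0,2,3} (was {}); enqueue [3,4]
  #7 pop 1: in={0,1,2,3} → {0,1,2,3} (no change)
  #8 pop 2: in={0,1,2,3} → {0,2,3} (no change)
  #9 pop 3: in={0,1,2,3} → {0,1,2,3} (no change)
  #10 pop 4: in={0,1,2,3} → {0,1,2,3} (no change)

Fixpoint:
  val[0] = {0,1,2,3}
  val[1] = {0,1,2,3}
  val[2] = {0,2,3}
  val[3] = {0,1,2,3}
  val[4] = {0,1,2,3}
  val[5] = {0,2,3}

10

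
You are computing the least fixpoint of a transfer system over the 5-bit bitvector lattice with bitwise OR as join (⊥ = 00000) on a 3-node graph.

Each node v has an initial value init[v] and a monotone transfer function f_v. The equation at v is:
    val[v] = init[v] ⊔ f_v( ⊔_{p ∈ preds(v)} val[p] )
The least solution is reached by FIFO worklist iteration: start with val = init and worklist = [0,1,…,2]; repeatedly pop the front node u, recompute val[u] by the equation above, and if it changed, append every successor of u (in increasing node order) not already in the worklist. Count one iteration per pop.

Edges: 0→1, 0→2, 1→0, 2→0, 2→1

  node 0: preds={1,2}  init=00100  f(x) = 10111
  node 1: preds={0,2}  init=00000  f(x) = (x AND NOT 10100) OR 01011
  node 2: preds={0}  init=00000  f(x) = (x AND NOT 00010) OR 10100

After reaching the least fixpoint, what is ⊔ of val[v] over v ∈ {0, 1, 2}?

11111

Worklist (5 pops):
  #1 pop 0: in=00000 → 10111 (was 00100); enqueue []
  #2 pop 1: in=10111 → 01011 (was 00000); enqueue [0]
  #3 pop 2: in=10111 → 10101 (was 00000); enqueue [1]
  #4 pop 0: in=11111 → 10111 (no change)
  #5 pop 1: in=10111 → 01011 (no change)

Fixpoint:
  val[0] = 10111
  val[1] = 01011
  val[2] = 10101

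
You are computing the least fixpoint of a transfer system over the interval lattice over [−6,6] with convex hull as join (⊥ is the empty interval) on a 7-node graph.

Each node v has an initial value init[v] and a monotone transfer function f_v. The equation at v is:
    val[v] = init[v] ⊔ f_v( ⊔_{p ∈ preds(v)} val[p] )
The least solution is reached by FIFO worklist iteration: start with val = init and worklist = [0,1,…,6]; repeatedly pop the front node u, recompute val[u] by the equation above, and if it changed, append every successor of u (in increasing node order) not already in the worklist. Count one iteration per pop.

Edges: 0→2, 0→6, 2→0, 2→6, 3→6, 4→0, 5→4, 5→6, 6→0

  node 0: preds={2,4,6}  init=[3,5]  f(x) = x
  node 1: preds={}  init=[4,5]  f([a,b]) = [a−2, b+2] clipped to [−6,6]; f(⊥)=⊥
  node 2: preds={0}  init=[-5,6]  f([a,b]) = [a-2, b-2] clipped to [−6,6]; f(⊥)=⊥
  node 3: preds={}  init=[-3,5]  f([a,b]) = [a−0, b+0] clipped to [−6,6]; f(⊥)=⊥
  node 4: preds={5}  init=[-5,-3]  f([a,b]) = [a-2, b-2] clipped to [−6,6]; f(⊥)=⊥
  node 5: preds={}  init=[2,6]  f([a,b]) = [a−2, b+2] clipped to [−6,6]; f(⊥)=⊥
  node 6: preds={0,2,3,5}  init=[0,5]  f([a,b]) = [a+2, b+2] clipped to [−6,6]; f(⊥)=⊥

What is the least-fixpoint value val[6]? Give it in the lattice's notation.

Worklist (10 pops):
  #1 pop 0: in=[-5,6] → [-5,6] (was [3,5]); enqueue []
  #2 pop 1: in=⊥ → [4,5] (no change)
  #3 pop 2: in=[-5,6] → [-6,6] (was [-5,6]); enqueue [0]
  #4 pop 3: in=⊥ → [-3,5] (no change)
  #5 pop 4: in=[2,6] → [-5,4] (was [-5,-3]); enqueue []
  #6 pop 5: in=⊥ → [2,6] (no change)
  #7 pop 6: in=[-6,6] → [-4,6] (was [0,5]); enqueue []
  #8 pop 0: in=[-6,6] → [-6,6] (was [-5,6]); enqueue [2,6]
  #9 pop 2: in=[-6,6] → [-6,6] (no change)
  #10 pop 6: in=[-6,6] → [-4,6] (no change)

Fixpoint:
  val[0] = [-6,6]
  val[1] = [4,5]
  val[2] = [-6,6]
  val[3] = [-3,5]
  val[4] = [-5,4]
  val[5] = [2,6]
  val[6] = [-4,6]

[-4,6]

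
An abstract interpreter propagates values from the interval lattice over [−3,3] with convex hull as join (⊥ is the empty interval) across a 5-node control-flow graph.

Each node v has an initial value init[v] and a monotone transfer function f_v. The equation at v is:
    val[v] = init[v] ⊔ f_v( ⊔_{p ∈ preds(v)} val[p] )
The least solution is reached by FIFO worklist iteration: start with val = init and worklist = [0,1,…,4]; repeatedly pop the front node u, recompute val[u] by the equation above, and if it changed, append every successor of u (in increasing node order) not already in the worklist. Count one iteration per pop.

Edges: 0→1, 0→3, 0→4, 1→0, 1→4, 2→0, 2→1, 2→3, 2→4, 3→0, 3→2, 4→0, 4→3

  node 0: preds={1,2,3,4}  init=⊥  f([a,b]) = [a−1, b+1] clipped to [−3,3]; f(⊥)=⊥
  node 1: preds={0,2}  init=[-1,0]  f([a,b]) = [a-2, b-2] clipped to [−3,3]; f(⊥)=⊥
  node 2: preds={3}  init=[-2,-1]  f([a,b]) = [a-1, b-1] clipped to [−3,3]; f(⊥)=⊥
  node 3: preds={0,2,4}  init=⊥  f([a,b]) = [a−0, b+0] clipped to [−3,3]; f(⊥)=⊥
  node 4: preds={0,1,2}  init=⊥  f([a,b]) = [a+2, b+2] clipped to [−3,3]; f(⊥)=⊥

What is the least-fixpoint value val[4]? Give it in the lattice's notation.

[-1,3]

Iteration log — 16 steps:
  step 1. node 0  ⊔preds=[-2,0]  new=[-3,1]  old=⊥  +wl: 
  step 2. node 1  ⊔preds=[-3,1]  new=[-3,0]  old=[-1,0]  +wl: 0
  step 3. node 2  ⊔preds=⊥  new=[-2,-1]  stable
  step 4. node 3  ⊔preds=[-3,1]  new=[-3,1]  old=⊥  +wl: 2
  step 5. node 4  ⊔preds=[-3,1]  new=[-1,3]  old=⊥  +wl: 3
  step 6. node 0  ⊔preds=[-3,3]  new=[-3,3]  old=[-3,1]  +wl: 1,4
  step 7. node 2  ⊔preds=[-3,1]  new=[-3,0]  old=[-2,-1]  +wl: 0
  step 8. node 3  ⊔preds=[-3,3]  new=[-3,3]  old=[-3,1]  +wl: 2
  step 9. node 1  ⊔preds=[-3,3]  new=[-3,1]  old=[-3,0]  +wl: 
  step 10. node 4  ⊔preds=[-3,3]  new=[-1,3]  stable
  step 11. node 0  ⊔preds=[-3,3]  new=[-3,3]  stable
  step 12. node 2  ⊔preds=[-3,3]  new=[-3,2]  old=[-3,0]  +wl: 0,1,3,4
  step 13. node 0  ⊔preds=[-3,3]  new=[-3,3]  stable
  step 14. node 1  ⊔preds=[-3,3]  new=[-3,1]  stable
  step 15. node 3  ⊔preds=[-3,3]  new=[-3,3]  stable
  step 16. node 4  ⊔preds=[-3,3]  new=[-1,3]  stable

Least fixpoint reached:
  node 0: [-3,3]
  node 1: [-3,1]
  node 2: [-3,2]
  node 3: [-3,3]
  node 4: [-1,3]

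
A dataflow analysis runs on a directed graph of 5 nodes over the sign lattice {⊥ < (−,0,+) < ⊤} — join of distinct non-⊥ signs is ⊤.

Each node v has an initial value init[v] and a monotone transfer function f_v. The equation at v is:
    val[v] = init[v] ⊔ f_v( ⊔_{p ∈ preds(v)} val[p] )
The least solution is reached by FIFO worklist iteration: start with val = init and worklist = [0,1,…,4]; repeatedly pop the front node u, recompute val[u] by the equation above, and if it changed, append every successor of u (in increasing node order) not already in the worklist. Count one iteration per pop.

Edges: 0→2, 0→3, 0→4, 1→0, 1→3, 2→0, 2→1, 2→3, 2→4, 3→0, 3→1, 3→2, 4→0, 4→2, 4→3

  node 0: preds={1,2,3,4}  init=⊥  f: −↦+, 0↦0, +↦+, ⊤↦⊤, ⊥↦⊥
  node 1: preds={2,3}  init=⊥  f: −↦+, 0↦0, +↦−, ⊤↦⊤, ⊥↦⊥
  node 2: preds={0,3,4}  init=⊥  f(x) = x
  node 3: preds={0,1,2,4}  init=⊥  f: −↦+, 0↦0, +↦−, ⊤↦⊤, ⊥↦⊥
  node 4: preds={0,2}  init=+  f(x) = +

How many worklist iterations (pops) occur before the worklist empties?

Iteration log — 13 steps:
  step 1. node 0  ⊔preds=+  new=+  old=⊥  +wl: 
  step 2. node 1  ⊔preds=⊥  new=⊥  stable
  step 3. node 2  ⊔preds=+  new=+  old=⊥  +wl: 0,1
  step 4. node 3  ⊔preds=+  new=−  old=⊥  +wl: 2
  step 5. node 4  ⊔preds=+  new=+  stable
  step 6. node 0  ⊔preds=⊤  new=⊤  old=+  +wl: 3,4
  step 7. node 1  ⊔preds=⊤  new=⊤  old=⊥  +wl: 0
  step 8. node 2  ⊔preds=⊤  new=⊤  old=+  +wl: 1
  step 9. node 3  ⊔preds=⊤  new=⊤  old=−  +wl: 2
  step 10. node 4  ⊔preds=⊤  new=+  stable
  step 11. node 0  ⊔preds=⊤  new=⊤  stable
  step 12. node 1  ⊔preds=⊤  new=⊤  stable
  step 13. node 2  ⊔preds=⊤  new=⊤  stable

Least fixpoint reached:
  node 0: ⊤
  node 1: ⊤
  node 2: ⊤
  node 3: ⊤
  node 4: +

13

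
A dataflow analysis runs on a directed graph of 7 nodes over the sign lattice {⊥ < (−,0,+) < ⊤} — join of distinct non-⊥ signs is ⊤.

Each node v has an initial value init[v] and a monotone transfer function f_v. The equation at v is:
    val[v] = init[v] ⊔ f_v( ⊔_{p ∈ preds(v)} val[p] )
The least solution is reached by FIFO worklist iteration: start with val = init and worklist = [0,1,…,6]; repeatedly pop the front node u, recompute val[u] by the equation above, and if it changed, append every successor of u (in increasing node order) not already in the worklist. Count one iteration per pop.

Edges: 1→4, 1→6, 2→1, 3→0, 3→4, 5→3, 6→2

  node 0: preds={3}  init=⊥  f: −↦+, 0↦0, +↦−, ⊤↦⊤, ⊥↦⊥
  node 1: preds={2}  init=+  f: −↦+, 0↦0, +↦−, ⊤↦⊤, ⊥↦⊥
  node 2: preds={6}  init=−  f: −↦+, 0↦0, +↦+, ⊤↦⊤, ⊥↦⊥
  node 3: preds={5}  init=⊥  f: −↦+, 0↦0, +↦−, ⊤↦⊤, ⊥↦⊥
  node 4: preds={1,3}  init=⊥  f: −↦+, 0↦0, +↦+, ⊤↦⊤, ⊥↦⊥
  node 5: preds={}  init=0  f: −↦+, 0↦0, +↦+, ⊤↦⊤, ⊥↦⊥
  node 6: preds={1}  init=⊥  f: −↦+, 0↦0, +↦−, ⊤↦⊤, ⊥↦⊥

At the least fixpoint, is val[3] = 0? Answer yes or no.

yes

Trace (13 dequeues):
  [1] u=0 | in ⊥ | out ⊥ | ==
  [2] u=1 | in − | out + | ==
  [3] u=2 | in ⊥ | out − | ==
  [4] u=3 | in 0 | out 0 | prev ⊥ | push {0}
  [5] u=4 | in ⊤ | out ⊤ | prev ⊥ | push {}
  [6] u=5 | in ⊥ | out 0 | ==
  [7] u=6 | in + | out − | prev ⊥ | push {2}
  [8] u=0 | in 0 | out 0 | prev ⊥ | push {}
  [9] u=2 | in − | out ⊤ | prev − | push {1}
  [10] u=1 | in ⊤ | out ⊤ | prev + | push {4,6}
  [11] u=4 | in ⊤ | out ⊤ | ==
  [12] u=6 | in ⊤ | out ⊤ | prev − | push {2}
  [13] u=2 | in ⊤ | out ⊤ | ==

Converged values:
  [0] 0
  [1] ⊤
  [2] ⊤
  [3] 0
  [4] ⊤
  [5] 0
  [6] ⊤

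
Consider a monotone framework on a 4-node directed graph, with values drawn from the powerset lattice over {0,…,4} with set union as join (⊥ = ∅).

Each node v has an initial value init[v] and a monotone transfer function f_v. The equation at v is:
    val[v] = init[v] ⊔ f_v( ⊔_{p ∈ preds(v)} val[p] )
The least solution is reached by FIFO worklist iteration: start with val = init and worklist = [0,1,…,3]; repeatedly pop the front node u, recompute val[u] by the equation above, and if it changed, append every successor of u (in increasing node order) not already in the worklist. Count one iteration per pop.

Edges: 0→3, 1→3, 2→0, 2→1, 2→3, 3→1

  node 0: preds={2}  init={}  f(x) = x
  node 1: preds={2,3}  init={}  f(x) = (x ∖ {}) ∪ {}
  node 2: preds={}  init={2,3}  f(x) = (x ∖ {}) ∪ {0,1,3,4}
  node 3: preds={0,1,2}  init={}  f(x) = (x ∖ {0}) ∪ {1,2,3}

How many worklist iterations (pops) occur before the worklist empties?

7

Iteration log — 7 steps:
  step 1. node 0  ⊔preds={2,3}  new={2,3}  old={}  +wl: 
  step 2. node 1  ⊔preds={2,3}  new={2,3}  old={}  +wl: 
  step 3. node 2  ⊔preds={}  new={0,1,2,3,4}  old={2,3}  +wl: 0,1
  step 4. node 3  ⊔preds={0,1,2,3,4}  new={1,2,3,4}  old={}  +wl: 
  step 5. node 0  ⊔preds={0,1,2,3,4}  new={0,1,2,3,4}  old={2,3}  +wl: 3
  step 6. node 1  ⊔preds={0,1,2,3,4}  new={0,1,2,3,4}  old={2,3}  +wl: 
  step 7. node 3  ⊔preds={0,1,2,3,4}  new={1,2,3,4}  stable

Least fixpoint reached:
  node 0: {0,1,2,3,4}
  node 1: {0,1,2,3,4}
  node 2: {0,1,2,3,4}
  node 3: {1,2,3,4}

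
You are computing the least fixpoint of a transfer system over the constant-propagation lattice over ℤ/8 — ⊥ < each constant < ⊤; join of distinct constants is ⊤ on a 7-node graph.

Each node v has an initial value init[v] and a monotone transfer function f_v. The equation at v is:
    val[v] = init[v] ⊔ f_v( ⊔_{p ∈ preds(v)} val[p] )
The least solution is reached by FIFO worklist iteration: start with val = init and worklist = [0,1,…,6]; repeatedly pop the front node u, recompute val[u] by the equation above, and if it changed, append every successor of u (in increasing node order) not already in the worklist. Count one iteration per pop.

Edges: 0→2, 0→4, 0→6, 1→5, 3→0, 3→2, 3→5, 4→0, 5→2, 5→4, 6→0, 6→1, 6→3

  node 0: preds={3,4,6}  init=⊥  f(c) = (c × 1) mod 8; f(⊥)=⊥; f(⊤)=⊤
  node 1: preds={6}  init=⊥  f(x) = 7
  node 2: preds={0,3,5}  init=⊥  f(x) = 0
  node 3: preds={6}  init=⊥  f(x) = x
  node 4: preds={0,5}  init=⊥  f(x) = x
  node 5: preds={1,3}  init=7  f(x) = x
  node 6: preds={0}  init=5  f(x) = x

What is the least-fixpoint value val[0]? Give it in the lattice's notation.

⊤

Trace (17 dequeues):
  [1] u=0 | in 5 | out 5 | prev ⊥ | push {}
  [2] u=1 | in 5 | out 7 | prev ⊥ | push {}
  [3] u=2 | in ⊤ | out 0 | prev ⊥ | push {}
  [4] u=3 | in 5 | out 5 | prev ⊥ | push {0,2}
  [5] u=4 | in ⊤ | out ⊤ | prev ⊥ | push {}
  [6] u=5 | in ⊤ | out ⊤ | prev 7 | push {4}
  [7] u=6 | in 5 | out 5 | ==
  [8] u=0 | in ⊤ | out ⊤ | prev 5 | push {6}
  [9] u=2 | in ⊤ | out 0 | ==
  [10] u=4 | in ⊤ | out ⊤ | ==
  [11] u=6 | in ⊤ | out ⊤ | prev 5 | push {0,1,3}
  [12] u=0 | in ⊤ | out ⊤ | ==
  [13] u=1 | in ⊤ | out 7 | ==
  [14] u=3 | in ⊤ | out ⊤ | prev 5 | push {0,2,5}
  [15] u=0 | in ⊤ | out ⊤ | ==
  [16] u=2 | in ⊤ | out 0 | ==
  [17] u=5 | in ⊤ | out ⊤ | ==

Converged values:
  [0] ⊤
  [1] 7
  [2] 0
  [3] ⊤
  [4] ⊤
  [5] ⊤
  [6] ⊤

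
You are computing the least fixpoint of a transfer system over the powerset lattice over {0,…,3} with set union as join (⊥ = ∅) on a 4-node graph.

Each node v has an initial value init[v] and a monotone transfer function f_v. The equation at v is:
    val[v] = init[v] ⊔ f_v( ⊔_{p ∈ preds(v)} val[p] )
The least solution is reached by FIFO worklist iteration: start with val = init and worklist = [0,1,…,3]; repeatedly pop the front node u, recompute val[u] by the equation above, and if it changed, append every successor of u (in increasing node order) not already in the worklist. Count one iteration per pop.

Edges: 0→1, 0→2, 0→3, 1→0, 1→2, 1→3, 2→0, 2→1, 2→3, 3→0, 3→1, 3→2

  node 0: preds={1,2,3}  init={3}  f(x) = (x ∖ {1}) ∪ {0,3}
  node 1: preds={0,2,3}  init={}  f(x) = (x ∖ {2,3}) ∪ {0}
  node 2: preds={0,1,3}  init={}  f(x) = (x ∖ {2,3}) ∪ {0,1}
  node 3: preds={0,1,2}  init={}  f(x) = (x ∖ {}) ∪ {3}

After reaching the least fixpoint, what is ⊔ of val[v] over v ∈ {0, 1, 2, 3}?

{0,1,3}

Iteration log — 9 steps:
  step 1. node 0  ⊔preds={}  new={0,3}  old={3}  +wl: 
  step 2. node 1  ⊔preds={0,3}  new={0}  old={}  +wl: 0
  step 3. node 2  ⊔preds={0,3}  new={0,1}  old={}  +wl: 1
  step 4. node 3  ⊔preds={0,1,3}  new={0,1,3}  old={}  +wl: 2
  step 5. node 0  ⊔preds={0,1,3}  new={0,3}  stable
  step 6. node 1  ⊔preds={0,1,3}  new={0,1}  old={0}  +wl: 0,3
  step 7. node 2  ⊔preds={0,1,3}  new={0,1}  stable
  step 8. node 0  ⊔preds={0,1,3}  new={0,3}  stable
  step 9. node 3  ⊔preds={0,1,3}  new={0,1,3}  stable

Least fixpoint reached:
  node 0: {0,3}
  node 1: {0,1}
  node 2: {0,1}
  node 3: {0,1,3}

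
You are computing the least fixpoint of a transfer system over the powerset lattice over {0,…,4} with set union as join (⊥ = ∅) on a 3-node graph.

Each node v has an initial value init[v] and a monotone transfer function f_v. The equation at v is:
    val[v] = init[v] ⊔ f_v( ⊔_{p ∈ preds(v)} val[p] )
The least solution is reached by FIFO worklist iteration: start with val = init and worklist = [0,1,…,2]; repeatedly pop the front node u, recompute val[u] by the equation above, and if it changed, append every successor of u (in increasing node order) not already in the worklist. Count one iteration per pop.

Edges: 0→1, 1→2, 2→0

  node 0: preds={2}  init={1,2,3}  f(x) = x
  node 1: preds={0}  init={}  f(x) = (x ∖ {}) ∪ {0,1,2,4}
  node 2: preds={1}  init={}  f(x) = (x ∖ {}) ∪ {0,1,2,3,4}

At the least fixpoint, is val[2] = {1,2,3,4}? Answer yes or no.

no

Iteration log — 5 steps:
  step 1. node 0  ⊔preds={}  new={1,2,3}  stable
  step 2. node 1  ⊔preds={1,2,3}  new={0,1,2,3,4}  old={}  +wl: 
  step 3. node 2  ⊔preds={0,1,2,3,4}  new={0,1,2,3,4}  old={}  +wl: 0
  step 4. node 0  ⊔preds={0,1,2,3,4}  new={0,1,2,3,4}  old={1,2,3}  +wl: 1
  step 5. node 1  ⊔preds={0,1,2,3,4}  new={0,1,2,3,4}  stable

Least fixpoint reached:
  node 0: {0,1,2,3,4}
  node 1: {0,1,2,3,4}
  node 2: {0,1,2,3,4}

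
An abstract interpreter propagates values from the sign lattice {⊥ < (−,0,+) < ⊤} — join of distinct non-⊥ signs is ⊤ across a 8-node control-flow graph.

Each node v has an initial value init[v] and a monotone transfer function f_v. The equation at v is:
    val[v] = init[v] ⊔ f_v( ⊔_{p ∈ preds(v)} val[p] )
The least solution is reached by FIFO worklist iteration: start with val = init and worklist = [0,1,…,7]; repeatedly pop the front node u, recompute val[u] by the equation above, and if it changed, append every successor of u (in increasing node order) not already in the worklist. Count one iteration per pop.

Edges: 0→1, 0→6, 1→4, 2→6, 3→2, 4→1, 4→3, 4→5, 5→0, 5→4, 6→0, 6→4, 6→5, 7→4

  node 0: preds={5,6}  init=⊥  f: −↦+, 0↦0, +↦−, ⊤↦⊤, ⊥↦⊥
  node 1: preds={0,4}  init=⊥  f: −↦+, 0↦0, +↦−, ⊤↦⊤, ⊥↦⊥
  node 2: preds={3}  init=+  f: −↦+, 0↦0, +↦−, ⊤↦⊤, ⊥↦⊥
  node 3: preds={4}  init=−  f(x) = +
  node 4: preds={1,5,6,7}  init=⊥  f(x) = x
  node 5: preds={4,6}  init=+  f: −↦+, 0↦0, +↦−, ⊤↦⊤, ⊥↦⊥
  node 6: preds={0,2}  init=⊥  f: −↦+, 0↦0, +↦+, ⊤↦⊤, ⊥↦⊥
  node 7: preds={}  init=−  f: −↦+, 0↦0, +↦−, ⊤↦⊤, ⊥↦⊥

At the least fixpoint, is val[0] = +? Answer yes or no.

no

Trace (16 dequeues):
  [1] u=0 | in + | out − | prev ⊥ | push {}
  [2] u=1 | in − | out + | prev ⊥ | push {}
  [3] u=2 | in − | out + | ==
  [4] u=3 | in ⊥ | out ⊤ | prev − | push {2}
  [5] u=4 | in ⊤ | out ⊤ | prev ⊥ | push {1,3}
  [6] u=5 | in ⊤ | out ⊤ | prev + | push {0,4}
  [7] u=6 | in ⊤ | out ⊤ | prev ⊥ | push {5}
  [8] u=7 | in ⊥ | out − | ==
  [9] u=2 | in ⊤ | out ⊤ | prev + | push {6}
  [10] u=1 | in ⊤ | out ⊤ | prev + | push {}
  [11] u=3 | in ⊤ | out ⊤ | ==
  [12] u=0 | in ⊤ | out ⊤ | prev − | push {1}
  [13] u=4 | in ⊤ | out ⊤ | ==
  [14] u=5 | in ⊤ | out ⊤ | ==
  [15] u=6 | in ⊤ | out ⊤ | ==
  [16] u=1 | in ⊤ | out ⊤ | ==

Converged values:
  [0] ⊤
  [1] ⊤
  [2] ⊤
  [3] ⊤
  [4] ⊤
  [5] ⊤
  [6] ⊤
  [7] −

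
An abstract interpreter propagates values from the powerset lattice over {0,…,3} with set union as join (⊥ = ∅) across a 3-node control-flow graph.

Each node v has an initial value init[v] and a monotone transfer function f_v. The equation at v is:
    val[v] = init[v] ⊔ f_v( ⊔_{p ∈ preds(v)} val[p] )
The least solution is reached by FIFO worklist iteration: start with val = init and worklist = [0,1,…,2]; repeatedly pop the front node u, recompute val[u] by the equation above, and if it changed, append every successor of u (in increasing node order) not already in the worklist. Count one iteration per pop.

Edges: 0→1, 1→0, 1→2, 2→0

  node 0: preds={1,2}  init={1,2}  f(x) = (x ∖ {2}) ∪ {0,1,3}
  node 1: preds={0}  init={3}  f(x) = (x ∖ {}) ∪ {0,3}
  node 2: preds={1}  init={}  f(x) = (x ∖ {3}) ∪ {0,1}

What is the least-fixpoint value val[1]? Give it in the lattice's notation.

{0,1,2,3}

Trace (4 dequeues):
  [1] u=0 | in {3} | out {0,1,2,3} | prev {1,2} | push {}
  [2] u=1 | in {0,1,2,3} | out {0,1,2,3} | prev {3} | push {0}
  [3] u=2 | in {0,1,2,3} | out {0,1,2} | prev {} | push {}
  [4] u=0 | in {0,1,2,3} | out {0,1,2,3} | ==

Converged values:
  [0] {0,1,2,3}
  [1] {0,1,2,3}
  [2] {0,1,2}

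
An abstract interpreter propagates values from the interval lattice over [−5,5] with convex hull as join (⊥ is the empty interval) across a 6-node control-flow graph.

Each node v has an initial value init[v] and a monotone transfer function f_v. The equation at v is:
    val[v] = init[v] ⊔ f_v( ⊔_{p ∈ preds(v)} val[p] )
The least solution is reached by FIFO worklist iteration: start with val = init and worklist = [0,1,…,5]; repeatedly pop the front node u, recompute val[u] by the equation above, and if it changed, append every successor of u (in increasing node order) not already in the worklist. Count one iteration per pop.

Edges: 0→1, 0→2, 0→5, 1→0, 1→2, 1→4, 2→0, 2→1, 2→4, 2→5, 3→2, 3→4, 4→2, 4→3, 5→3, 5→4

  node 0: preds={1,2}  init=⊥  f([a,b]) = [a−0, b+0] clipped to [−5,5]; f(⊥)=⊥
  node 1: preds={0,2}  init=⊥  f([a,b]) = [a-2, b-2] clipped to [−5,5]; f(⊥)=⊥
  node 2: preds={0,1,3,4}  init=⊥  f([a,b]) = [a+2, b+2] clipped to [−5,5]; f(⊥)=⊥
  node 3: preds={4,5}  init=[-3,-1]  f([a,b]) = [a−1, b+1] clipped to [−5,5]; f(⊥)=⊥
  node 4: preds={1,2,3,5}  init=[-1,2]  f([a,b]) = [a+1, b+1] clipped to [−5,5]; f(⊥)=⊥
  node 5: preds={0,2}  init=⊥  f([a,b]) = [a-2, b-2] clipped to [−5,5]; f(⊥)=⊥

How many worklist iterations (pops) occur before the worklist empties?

Worklist (25 pops):
  #1 pop 0: in=⊥ → ⊥ (no change)
  #2 pop 1: in=⊥ → ⊥ (no change)
  #3 pop 2: in=[-3,2] → [-1,4] (was ⊥); enqueue [0,1]
  #4 pop 3: in=[-1,2] → [-3,3] (was [-3,-1]); enqueue [2]
  #5 pop 4: in=[-3,4] → [-2,5] (was [-1,2]); enqueue [3]
  #6 pop 5: in=[-1,4] → [-3,2] (was ⊥); enqueue [4]
  #7 pop 0: in=[-1,4] → [-1,4] (was ⊥); enqueue [5]
  #8 pop 1: in=[-1,4] → [-3,2] (was ⊥); enqueue [0]
  #9 pop 2: in=[-3,5] → [-1,5] (was [-1,4]); enqueue [1]
  #10 pop 3: in=[-3,5] → [-4,5] (was [-3,3]); enqueue [2]
  #11 pop 4: in=[-4,5] → [-3,5] (was [-2,5]); enqueue [3]
  #12 pop 5: in=[-1,5] → [-3,3] (was [-3,2]); enqueue [4]
  #13 pop 0: in=[-3,5] → [-3,5] (was [-1,4]); enqueue [5]
  #14 pop 1: in=[-3,5] → [-5,3] (was [-3,2]); enqueue [0]
  #15 pop 2: in=[-5,5] → [-3,5] (was [-1,5]); enqueue [1]
  #16 pop 3: in=[-3,5] → [-4,5] (no change)
  #17 pop 4: in=[-5,5] → [-4,5] (was [-3,5]); enqueue [2,3]
  #18 pop 5: in=[-3,5] → [-5,3] (was [-3,3]); enqueue [4]
  #19 pop 0: in=[-5,5] → [-5,5] (was [-3,5]); enqueue [5]
  #20 pop 1: in=[-5,5] → [-5,3] (no change)
  #21 pop 2: in=[-5,5] → [-3,5] (no change)
  #22 pop 3: in=[-5,5] → [-5,5] (was [-4,5]); enqueue [2]
  #23 pop 4: in=[-5,5] → [-4,5] (no change)
  #24 pop 5: in=[-5,5] → [-5,3] (no change)
  #25 pop 2: in=[-5,5] → [-3,5] (no change)

Fixpoint:
  val[0] = [-5,5]
  val[1] = [-5,3]
  val[2] = [-3,5]
  val[3] = [-5,5]
  val[4] = [-4,5]
  val[5] = [-5,3]

25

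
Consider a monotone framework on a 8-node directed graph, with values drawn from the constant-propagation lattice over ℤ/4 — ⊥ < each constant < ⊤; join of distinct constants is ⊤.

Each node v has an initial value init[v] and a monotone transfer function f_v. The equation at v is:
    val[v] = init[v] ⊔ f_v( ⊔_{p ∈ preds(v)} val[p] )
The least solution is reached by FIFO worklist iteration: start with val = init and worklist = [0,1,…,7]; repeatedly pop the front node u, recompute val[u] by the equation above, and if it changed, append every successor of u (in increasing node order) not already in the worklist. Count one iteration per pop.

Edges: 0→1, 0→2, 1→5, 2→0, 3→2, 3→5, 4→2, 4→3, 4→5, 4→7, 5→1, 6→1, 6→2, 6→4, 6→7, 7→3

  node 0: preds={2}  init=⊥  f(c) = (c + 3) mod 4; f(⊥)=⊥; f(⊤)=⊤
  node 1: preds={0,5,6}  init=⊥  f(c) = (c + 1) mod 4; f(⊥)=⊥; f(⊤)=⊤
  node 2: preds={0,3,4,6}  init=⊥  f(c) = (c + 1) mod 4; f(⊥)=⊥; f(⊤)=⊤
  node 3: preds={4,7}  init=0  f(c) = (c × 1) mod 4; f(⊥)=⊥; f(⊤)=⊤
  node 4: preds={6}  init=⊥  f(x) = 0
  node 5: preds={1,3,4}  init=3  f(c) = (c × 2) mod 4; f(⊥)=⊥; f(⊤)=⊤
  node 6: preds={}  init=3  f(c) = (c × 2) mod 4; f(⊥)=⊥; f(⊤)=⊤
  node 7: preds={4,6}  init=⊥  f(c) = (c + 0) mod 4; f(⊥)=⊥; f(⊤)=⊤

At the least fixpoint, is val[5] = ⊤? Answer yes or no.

Trace (14 dequeues):
  [1] u=0 | in ⊥ | out ⊥ | ==
  [2] u=1 | in 3 | out 0 | prev ⊥ | push {}
  [3] u=2 | in ⊤ | out ⊤ | prev ⊥ | push {0}
  [4] u=3 | in ⊥ | out 0 | ==
  [5] u=4 | in 3 | out 0 | prev ⊥ | push {2,3}
  [6] u=5 | in 0 | out ⊤ | prev 3 | push {1}
  [7] u=6 | in ⊥ | out 3 | ==
  [8] u=7 | in ⊤ | out ⊤ | prev ⊥ | push {}
  [9] u=0 | in ⊤ | out ⊤ | prev ⊥ | push {}
  [10] u=2 | in ⊤ | out ⊤ | ==
  [11] u=3 | in ⊤ | out ⊤ | prev 0 | push {2,5}
  [12] u=1 | in ⊤ | out ⊤ | prev 0 | push {}
  [13] u=2 | in ⊤ | out ⊤ | ==
  [14] u=5 | in ⊤ | out ⊤ | ==

Converged values:
  [0] ⊤
  [1] ⊤
  [2] ⊤
  [3] ⊤
  [4] 0
  [5] ⊤
  [6] 3
  [7] ⊤

yes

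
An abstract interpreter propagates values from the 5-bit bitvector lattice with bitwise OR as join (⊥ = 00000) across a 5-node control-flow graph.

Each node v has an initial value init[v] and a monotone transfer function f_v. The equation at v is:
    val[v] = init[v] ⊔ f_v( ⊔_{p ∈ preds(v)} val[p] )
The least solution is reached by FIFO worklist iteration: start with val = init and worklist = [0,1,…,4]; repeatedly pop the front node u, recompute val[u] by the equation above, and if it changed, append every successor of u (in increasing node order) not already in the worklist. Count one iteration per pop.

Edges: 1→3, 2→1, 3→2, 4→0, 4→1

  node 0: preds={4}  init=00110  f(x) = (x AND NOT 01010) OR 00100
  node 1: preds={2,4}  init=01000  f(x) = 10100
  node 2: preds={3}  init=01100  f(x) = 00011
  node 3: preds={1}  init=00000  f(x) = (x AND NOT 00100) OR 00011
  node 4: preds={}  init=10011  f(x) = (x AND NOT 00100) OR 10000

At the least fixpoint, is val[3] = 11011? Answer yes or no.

yes

Iteration log — 7 steps:
  step 1. node 0  ⊔preds=10011  new=10111  old=00110  +wl: 
  step 2. node 1  ⊔preds=11111  new=11100  old=01000  +wl: 
  step 3. node 2  ⊔preds=00000  new=01111  old=01100  +wl: 1
  step 4. node 3  ⊔preds=11100  new=11011  old=00000  +wl: 2
  step 5. node 4  ⊔preds=00000  new=10011  stable
  step 6. node 1  ⊔preds=11111  new=11100  stable
  step 7. node 2  ⊔preds=11011  new=01111  stable

Least fixpoint reached:
  node 0: 10111
  node 1: 11100
  node 2: 01111
  node 3: 11011
  node 4: 10011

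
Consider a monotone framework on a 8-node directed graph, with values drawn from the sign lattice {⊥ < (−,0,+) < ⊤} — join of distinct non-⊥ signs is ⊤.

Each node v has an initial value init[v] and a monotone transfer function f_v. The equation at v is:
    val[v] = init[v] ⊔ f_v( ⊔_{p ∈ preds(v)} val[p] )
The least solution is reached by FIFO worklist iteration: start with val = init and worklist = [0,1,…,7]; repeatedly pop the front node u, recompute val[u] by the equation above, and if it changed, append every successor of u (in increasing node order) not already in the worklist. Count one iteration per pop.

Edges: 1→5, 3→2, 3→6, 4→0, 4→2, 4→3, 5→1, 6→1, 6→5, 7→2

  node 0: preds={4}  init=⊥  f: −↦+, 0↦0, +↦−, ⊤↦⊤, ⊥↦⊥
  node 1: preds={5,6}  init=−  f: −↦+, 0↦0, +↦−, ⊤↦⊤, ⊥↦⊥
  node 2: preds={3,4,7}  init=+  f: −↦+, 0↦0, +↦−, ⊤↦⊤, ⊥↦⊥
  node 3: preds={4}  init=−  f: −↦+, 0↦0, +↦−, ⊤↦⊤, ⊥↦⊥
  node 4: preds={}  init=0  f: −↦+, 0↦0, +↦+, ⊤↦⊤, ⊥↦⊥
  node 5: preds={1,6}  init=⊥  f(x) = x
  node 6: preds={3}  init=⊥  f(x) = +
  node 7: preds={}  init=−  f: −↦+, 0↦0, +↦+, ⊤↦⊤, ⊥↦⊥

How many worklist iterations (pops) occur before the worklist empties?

Trace (12 dequeues):
  [1] u=0 | in 0 | out 0 | prev ⊥ | push {}
  [2] u=1 | in ⊥ | out − | ==
  [3] u=2 | in ⊤ | out ⊤ | prev + | push {}
  [4] u=3 | in 0 | out ⊤ | prev − | push {2}
  [5] u=4 | in ⊥ | out 0 | ==
  [6] u=5 | in − | out − | prev ⊥ | push {1}
  [7] u=6 | in ⊤ | out + | prev ⊥ | push {5}
  [8] u=7 | in ⊥ | out − | ==
  [9] u=2 | in ⊤ | out ⊤ | ==
  [10] u=1 | in ⊤ | out ⊤ | prev − | push {}
  [11] u=5 | in ⊤ | out ⊤ | prev − | push {1}
  [12] u=1 | in ⊤ | out ⊤ | ==

Converged values:
  [0] 0
  [1] ⊤
  [2] ⊤
  [3] ⊤
  [4] 0
  [5] ⊤
  [6] +
  [7] −

12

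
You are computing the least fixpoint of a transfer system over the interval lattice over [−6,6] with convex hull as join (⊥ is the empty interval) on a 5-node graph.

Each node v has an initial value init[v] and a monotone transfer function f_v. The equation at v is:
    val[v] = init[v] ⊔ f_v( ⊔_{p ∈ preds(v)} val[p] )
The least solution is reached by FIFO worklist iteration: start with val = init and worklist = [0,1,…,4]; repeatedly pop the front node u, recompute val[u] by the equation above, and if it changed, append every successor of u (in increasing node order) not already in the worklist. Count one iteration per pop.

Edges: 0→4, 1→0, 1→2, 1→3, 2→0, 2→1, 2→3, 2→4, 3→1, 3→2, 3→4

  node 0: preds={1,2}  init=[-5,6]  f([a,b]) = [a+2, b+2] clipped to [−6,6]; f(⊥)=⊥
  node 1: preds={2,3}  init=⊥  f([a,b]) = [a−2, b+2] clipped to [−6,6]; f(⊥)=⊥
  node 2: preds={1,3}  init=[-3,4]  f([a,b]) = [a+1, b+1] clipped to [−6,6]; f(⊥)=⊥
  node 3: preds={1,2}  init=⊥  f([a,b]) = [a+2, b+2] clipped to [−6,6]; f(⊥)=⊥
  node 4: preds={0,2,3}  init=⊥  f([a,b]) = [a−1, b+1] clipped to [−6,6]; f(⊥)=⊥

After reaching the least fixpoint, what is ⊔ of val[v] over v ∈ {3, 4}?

[-6,6]

Iteration log — 13 steps:
  step 1. node 0  ⊔preds=[-3,4]  new=[-5,6]  stable
  step 2. node 1  ⊔preds=[-3,4]  new=[-5,6]  old=⊥  +wl: 0
  step 3. node 2  ⊔preds=[-5,6]  new=[-4,6]  old=[-3,4]  +wl: 1
  step 4. node 3  ⊔preds=[-5,6]  new=[-3,6]  old=⊥  +wl: 2
  step 5. node 4  ⊔preds=[-5,6]  new=[-6,6]  old=⊥  +wl: 
  step 6. node 0  ⊔preds=[-5,6]  new=[-5,6]  stable
  step 7. node 1  ⊔preds=[-4,6]  new=[-6,6]  old=[-5,6]  +wl: 0,3
  step 8. node 2  ⊔preds=[-6,6]  new=[-5,6]  old=[-4,6]  +wl: 1,4
  step 9. node 0  ⊔preds=[-6,6]  new=[-5,6]  stable
  step 10. node 3  ⊔preds=[-6,6]  new=[-4,6]  old=[-3,6]  +wl: 2
  step 11. node 1  ⊔preds=[-5,6]  new=[-6,6]  stable
  step 12. node 4  ⊔preds=[-5,6]  new=[-6,6]  stable
  step 13. node 2  ⊔preds=[-6,6]  new=[-5,6]  stable

Least fixpoint reached:
  node 0: [-5,6]
  node 1: [-6,6]
  node 2: [-5,6]
  node 3: [-4,6]
  node 4: [-6,6]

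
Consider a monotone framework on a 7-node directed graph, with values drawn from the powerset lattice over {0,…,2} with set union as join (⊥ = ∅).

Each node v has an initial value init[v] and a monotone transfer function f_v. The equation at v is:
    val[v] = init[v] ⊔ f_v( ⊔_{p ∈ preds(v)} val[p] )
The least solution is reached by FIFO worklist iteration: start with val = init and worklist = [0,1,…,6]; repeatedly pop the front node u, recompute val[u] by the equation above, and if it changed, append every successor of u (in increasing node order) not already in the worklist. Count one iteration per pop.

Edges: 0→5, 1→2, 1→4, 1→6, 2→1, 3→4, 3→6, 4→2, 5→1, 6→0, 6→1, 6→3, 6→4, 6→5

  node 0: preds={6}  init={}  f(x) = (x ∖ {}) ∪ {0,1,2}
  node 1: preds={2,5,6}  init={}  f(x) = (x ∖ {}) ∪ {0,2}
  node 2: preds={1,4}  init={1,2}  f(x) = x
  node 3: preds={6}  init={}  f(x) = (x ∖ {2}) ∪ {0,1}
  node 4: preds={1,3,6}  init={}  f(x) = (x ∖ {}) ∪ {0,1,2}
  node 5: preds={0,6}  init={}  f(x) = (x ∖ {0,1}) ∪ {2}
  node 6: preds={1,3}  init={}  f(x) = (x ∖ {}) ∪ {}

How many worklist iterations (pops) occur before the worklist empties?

Trace (13 dequeues):
  [1] u=0 | in {} | out {0,1,2} | prev {} | push {}
  [2] u=1 | in {1,2} | out {0,1,2} | prev {} | push {}
  [3] u=2 | in {0,1,2} | out {0,1,2} | prev {1,2} | push {1}
  [4] u=3 | in {} | out {0,1} | prev {} | push {}
  [5] u=4 | in {0,1,2} | out {0,1,2} | prev {} | push {2}
  [6] u=5 | in {0,1,2} | out {2} | prev {} | push {}
  [7] u=6 | in {0,1,2} | out {0,1,2} | prev {} | push {0,3,4,5}
  [8] u=1 | in {0,1,2} | out {0,1,2} | ==
  [9] u=2 | in {0,1,2} | out {0,1,2} | ==
  [10] u=0 | in {0,1,2} | out {0,1,2} | ==
  [11] u=3 | in {0,1,2} | out {0,1} | ==
  [12] u=4 | in {0,1,2} | out {0,1,2} | ==
  [13] u=5 | in {0,1,2} | out {2} | ==

Converged values:
  [0] {0,1,2}
  [1] {0,1,2}
  [2] {0,1,2}
  [3] {0,1}
  [4] {0,1,2}
  [5] {2}
  [6] {0,1,2}

13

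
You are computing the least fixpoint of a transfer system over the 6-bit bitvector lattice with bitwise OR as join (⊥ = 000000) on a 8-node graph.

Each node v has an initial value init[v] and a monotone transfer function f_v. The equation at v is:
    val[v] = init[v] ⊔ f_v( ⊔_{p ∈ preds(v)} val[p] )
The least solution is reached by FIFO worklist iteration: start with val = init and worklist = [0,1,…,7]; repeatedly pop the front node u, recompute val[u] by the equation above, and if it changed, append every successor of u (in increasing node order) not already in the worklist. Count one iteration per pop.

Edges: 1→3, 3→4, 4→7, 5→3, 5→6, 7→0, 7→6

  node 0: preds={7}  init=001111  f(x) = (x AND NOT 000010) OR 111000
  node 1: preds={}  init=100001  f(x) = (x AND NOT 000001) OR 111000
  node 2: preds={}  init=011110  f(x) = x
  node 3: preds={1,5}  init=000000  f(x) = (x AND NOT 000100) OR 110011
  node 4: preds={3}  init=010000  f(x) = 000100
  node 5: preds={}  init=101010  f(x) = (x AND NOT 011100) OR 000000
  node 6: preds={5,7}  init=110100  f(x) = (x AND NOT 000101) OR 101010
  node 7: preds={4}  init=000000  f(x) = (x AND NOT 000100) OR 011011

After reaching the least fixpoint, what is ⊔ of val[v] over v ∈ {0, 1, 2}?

Worklist (10 pops):
  #1 pop 0: in=000000 → 111111 (was 001111); enqueue []
  #2 pop 1: in=000000 → 111001 (was 100001); enqueue []
  #3 pop 2: in=000000 → 011110 (no change)
  #4 pop 3: in=111011 → 111011 (was 000000); enqueue []
  #5 pop 4: in=111011 → 010100 (was 010000); enqueue []
  #6 pop 5: in=000000 → 101010 (no change)
  #7 pop 6: in=101010 → 111110 (was 110100); enqueue []
  #8 pop 7: in=010100 → 011011 (was 000000); enqueue [0,6]
  #9 pop 0: in=011011 → 111111 (no change)
  #10 pop 6: in=111011 → 111110 (no change)

Fixpoint:
  val[0] = 111111
  val[1] = 111001
  val[2] = 011110
  val[3] = 111011
  val[4] = 010100
  val[5] = 101010
  val[6] = 111110
  val[7] = 011011

111111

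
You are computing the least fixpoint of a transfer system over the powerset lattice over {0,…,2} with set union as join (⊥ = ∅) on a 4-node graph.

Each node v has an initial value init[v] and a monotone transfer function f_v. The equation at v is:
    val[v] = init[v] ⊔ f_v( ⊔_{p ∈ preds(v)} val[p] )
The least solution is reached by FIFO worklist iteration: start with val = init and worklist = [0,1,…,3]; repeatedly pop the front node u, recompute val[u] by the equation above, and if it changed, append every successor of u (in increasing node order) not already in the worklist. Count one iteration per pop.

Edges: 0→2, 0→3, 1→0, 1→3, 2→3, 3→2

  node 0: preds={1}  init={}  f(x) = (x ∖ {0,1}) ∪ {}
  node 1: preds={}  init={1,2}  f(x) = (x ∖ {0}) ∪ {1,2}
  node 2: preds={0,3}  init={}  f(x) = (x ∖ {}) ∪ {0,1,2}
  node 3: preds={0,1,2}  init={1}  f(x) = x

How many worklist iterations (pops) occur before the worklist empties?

5

Worklist (5 pops):
  #1 pop 0: in={1,2} → {2} (was {}); enqueue []
  #2 pop 1: in={} → {1,2} (no change)
  #3 pop 2: in={1,2} → {0,1,2} (was {}); enqueue []
  #4 pop 3: in={0,1,2} → {0,1,2} (was {1}); enqueue [2]
  #5 pop 2: in={0,1,2} → {0,1,2} (no change)

Fixpoint:
  val[0] = {2}
  val[1] = {1,2}
  val[2] = {0,1,2}
  val[3] = {0,1,2}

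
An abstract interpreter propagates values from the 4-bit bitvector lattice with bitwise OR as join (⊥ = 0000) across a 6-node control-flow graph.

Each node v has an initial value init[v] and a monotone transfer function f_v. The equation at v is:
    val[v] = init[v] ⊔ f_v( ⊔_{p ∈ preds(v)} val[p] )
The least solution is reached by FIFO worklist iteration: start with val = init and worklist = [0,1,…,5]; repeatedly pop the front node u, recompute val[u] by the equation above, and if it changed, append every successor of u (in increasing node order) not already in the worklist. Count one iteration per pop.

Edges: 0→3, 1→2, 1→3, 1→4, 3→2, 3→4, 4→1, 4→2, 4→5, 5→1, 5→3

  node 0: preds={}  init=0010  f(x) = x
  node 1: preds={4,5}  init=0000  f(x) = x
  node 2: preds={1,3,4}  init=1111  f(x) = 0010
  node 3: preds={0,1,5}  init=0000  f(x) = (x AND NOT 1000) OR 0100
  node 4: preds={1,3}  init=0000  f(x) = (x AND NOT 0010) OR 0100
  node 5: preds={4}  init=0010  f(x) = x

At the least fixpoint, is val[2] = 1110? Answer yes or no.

no

Worklist (11 pops):
  #1 pop 0: in=0000 → 0010 (no change)
  #2 pop 1: in=0010 → 0010 (was 0000); enqueue []
  #3 pop 2: in=0010 → 1111 (no change)
  #4 pop 3: in=0010 → 0110 (was 0000); enqueue [2]
  #5 pop 4: in=0110 → 0100 (was 0000); enqueue [1]
  #6 pop 5: in=0100 → 0110 (was 0010); enqueue [3]
  #7 pop 2: in=0110 → 1111 (no change)
  #8 pop 1: in=0110 → 0110 (was 0010); enqueue [2,4]
  #9 pop 3: in=0110 → 0110 (no change)
  #10 pop 2: in=0110 → 1111 (no change)
  #11 pop 4: in=0110 → 0100 (no change)

Fixpoint:
  val[0] = 0010
  val[1] = 0110
  val[2] = 1111
  val[3] = 0110
  val[4] = 0100
  val[5] = 0110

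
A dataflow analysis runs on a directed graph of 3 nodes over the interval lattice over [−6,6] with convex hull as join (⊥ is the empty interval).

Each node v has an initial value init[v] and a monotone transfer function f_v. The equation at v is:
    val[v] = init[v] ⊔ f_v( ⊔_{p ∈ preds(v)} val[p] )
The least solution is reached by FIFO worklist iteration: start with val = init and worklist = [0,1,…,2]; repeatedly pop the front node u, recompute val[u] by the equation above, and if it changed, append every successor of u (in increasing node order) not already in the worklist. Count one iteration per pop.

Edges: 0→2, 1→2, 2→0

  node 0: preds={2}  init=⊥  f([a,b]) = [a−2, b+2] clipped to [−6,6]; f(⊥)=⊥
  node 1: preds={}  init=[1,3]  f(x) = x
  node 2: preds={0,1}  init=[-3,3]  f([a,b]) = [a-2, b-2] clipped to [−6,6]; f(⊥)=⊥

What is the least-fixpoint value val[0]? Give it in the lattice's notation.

[-6,5]

Iteration log — 5 steps:
  step 1. node 0  ⊔preds=[-3,3]  new=[-5,5]  old=⊥  +wl: 
  step 2. node 1  ⊔preds=⊥  new=[1,3]  stable
  step 3. node 2  ⊔preds=[-5,5]  new=[-6,3]  old=[-3,3]  +wl: 0
  step 4. node 0  ⊔preds=[-6,3]  new=[-6,5]  old=[-5,5]  +wl: 2
  step 5. node 2  ⊔preds=[-6,5]  new=[-6,3]  stable

Least fixpoint reached:
  node 0: [-6,5]
  node 1: [1,3]
  node 2: [-6,3]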